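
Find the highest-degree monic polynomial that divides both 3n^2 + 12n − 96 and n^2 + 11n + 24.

By polynomial division,
  3n^2 + 12n − 96 = (3)(n^2 + 11n + 24) + (−21n − 168)
  n^2 + 11n + 24 = (−(1/21)n − 1/7)(−21n − 168) + (0)
Last nonzero remainder: −21n − 168. Dividing through by −21 gives the monic gcd n + 8.

n + 8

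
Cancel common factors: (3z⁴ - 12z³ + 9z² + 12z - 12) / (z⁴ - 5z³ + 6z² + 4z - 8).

(3z - 3)/(z - 2)

By polynomial division,
  3z⁴ - 12z³ + 9z² + 12z - 12 = (3)(z⁴ - 5z³ + 6z² + 4z - 8) + (3z³ - 9z² + 12)
  z⁴ - 5z³ + 6z² + 4z - 8 = ((1/3)z - 2/3)(3z³ - 9z² + 12) + (0)
Last nonzero remainder: 3z³ - 9z² + 12. Dividing through by 3 gives the monic gcd z³ - 3z² + 4.
Cancel z³ - 3z² + 4 from numerator and denominator to get the reduced form.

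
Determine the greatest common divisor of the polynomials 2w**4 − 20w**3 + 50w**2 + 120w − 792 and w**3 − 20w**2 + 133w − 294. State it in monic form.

w − 6

Repeated division with remainder:
  2w**4 − 20w**3 + 50w**2 + 120w − 792 = (2w + 20)(w**3 − 20w**2 + 133w − 294) + (184w**2 − 1952w + 5088)
  w**3 − 20w**2 + 133w − 294 = ((1/184)w − 27/529)(184w**2 − 1952w + 5088) + ((3025/529)w − 18150/529)
  184w**2 − 1952w + 5088 = ((97336/3025)w − 448592/3025)((3025/529)w − 18150/529) + (0)
Last nonzero remainder: (3025/529)w − 18150/529. Dividing through by 3025/529 gives the monic gcd w − 6.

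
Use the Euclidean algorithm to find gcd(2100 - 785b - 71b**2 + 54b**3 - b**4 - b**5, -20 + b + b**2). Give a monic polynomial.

-20 + b + b**2

Euclidean algorithm in ℚ[b]:
  -b**5 - b**4 + 54b**3 - 71b**2 - 785b + 2100 = (-b**3 + 34b - 105)(b**2 + b - 20) + (0)
The last nonzero remainder b**2 + b - 20 is already monic.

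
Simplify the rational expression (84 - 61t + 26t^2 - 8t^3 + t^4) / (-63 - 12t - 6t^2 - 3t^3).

By polynomial division,
  t^4 - 8t^3 + 26t^2 - 61t + 84 = (-(1/3)t + 10/3)(-3t^3 - 6t^2 - 12t - 63) + (42t^2 - 42t + 294)
  -3t^3 - 6t^2 - 12t - 63 = (-(1/14)t - 3/14)(42t^2 - 42t + 294) + (0)
Last nonzero remainder: 42t^2 - 42t + 294. Dividing through by 42 gives the monic gcd t^2 - t + 7.
Cancel t^2 - t + 7 from numerator and denominator to get the reduced form.

(-12 + 7t - t^2)/(9 + 3t)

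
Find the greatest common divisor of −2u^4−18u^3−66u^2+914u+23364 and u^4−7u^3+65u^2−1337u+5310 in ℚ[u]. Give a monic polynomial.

Apply the Euclidean algorithm:
  −2u^4−18u^3−66u^2+914u+23364 = (−2)(u^4−7u^3+65u^2−1337u+5310) + (−32u^3+64u^2−1760u+33984)
  u^4−7u^3+65u^2−1337u+5310 = (−(1/32)u+5/32)(−32u^3+64u^2−1760u+33984) + (0)
Last nonzero remainder: −32u^3+64u^2−1760u+33984. Dividing through by −32 gives the monic gcd u^3−2u^2+55u−1062.

u^3−2u^2+55u−1062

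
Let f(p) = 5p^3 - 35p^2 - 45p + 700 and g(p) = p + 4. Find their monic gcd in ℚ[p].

Apply the Euclidean algorithm:
  5p^3 - 35p^2 - 45p + 700 = (5p^2 - 55p + 175)(p + 4) + (0)
The last nonzero remainder p + 4 is already monic.

p + 4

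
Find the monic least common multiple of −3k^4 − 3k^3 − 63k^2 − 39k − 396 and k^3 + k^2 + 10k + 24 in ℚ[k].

By polynomial division,
  −3k^4 − 3k^3 − 63k^2 − 39k − 396 = (−3k)(k^3 + k^2 + 10k + 24) + (−33k^2 + 33k − 396)
  k^3 + k^2 + 10k + 24 = (−(1/33)k − 2/33)(−33k^2 + 33k − 396) + (0)
Last nonzero remainder: −33k^2 + 33k − 396. Dividing through by −33 gives the monic gcd k^2 − k + 12.
Then lcm(f, g) = f·g / gcd(f, g); expanding and making the result monic gives the answer.

k^5 + 3k^4 + 23k^3 + 55k^2 + 158k + 264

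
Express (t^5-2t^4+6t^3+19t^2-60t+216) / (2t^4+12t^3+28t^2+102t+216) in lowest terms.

Repeated division with remainder:
  t^5-2t^4+6t^3+19t^2-60t+216 = ((1/2)t-4)(2t^4+12t^3+28t^2+102t+216) + (40t^3+80t^2+240t+1080)
  2t^4+12t^3+28t^2+102t+216 = ((1/20)t+1/5)(40t^3+80t^2+240t+1080) + (0)
Last nonzero remainder: 40t^3+80t^2+240t+1080. Dividing through by 40 gives the monic gcd t^3+2t^2+6t+27.
Cancel t^3+2t^2+6t+27 from numerator and denominator to get the reduced form.

(t^2-4t+8)/(2t+8)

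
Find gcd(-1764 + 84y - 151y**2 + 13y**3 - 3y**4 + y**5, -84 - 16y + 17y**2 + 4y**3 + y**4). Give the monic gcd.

21 + 4y + y**2

Repeated division with remainder:
  y**5 - 3y**4 + 13y**3 - 151y**2 + 84y - 1764 = (y - 7)(y**4 + 4y**3 + 17y**2 - 16y - 84) + (24y**3 - 16y**2 + 56y - 2352)
  y**4 + 4y**3 + 17y**2 - 16y - 84 = ((1/24)y + 7/36)(24y**3 - 16y**2 + 56y - 2352) + ((160/9)y**2 + (640/9)y + 1120/3)
  24y**3 - 16y**2 + 56y - 2352 = ((27/20)y - 63/10)((160/9)y**2 + (640/9)y + 1120/3) + (0)
Last nonzero remainder: (160/9)y**2 + (640/9)y + 1120/3. Dividing through by 160/9 gives the monic gcd y**2 + 4y + 21.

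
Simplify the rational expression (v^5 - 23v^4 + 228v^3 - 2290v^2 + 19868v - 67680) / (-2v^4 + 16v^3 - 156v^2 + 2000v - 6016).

Repeated division with remainder:
  v^5 - 23v^4 + 228v^3 - 2290v^2 + 19868v - 67680 = (-(1/2)v + 15/2)(-2v^4 + 16v^3 - 156v^2 + 2000v - 6016) + (30v^3 - 120v^2 + 1860v - 22560)
  -2v^4 + 16v^3 - 156v^2 + 2000v - 6016 = (-(1/15)v + 4/15)(30v^3 - 120v^2 + 1860v - 22560) + (0)
Last nonzero remainder: 30v^3 - 120v^2 + 1860v - 22560. Dividing through by 30 gives the monic gcd v^3 - 4v^2 + 62v - 752.
Cancel v^3 - 4v^2 + 62v - 752 from numerator and denominator to get the reduced form.

(-v^2 + 19v - 90)/(2v - 8)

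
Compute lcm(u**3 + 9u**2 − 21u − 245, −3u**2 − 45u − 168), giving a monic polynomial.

By polynomial division,
  u**3 + 9u**2 − 21u − 245 = (−(1/3)u + 2)(−3u**2 − 45u − 168) + (13u + 91)
  −3u**2 − 45u − 168 = (−(3/13)u − 24/13)(13u + 91) + (0)
Last nonzero remainder: 13u + 91. Dividing through by 13 gives the monic gcd u + 7.
Then lcm(f, g) = f·g / gcd(f, g); expanding and making the result monic gives the answer.

u**4 + 17u**3 + 51u**2 − 413u − 1960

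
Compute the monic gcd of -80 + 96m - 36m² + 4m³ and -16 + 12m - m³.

4 - 4m + m²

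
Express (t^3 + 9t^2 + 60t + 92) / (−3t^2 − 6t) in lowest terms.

Euclidean algorithm in ℚ[t]:
  t^3 + 9t^2 + 60t + 92 = (−(1/3)t − 7/3)(−3t^2 − 6t) + (46t + 92)
  −3t^2 − 6t = (−(3/46)t)(46t + 92) + (0)
Last nonzero remainder: 46t + 92. Dividing through by 46 gives the monic gcd t + 2.
Cancel t + 2 from numerator and denominator to get the reduced form.

(−t^2 − 7t − 46)/(3t)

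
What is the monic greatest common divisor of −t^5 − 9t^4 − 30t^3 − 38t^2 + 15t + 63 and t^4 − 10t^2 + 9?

By polynomial division,
  −t^5 − 9t^4 − 30t^3 − 38t^2 + 15t + 63 = (−t − 9)(t^4 − 10t^2 + 9) + (−40t^3 − 128t^2 + 24t + 144)
  t^4 − 10t^2 + 9 = (−(1/40)t + 2/25)(−40t^3 − 128t^2 + 24t + 144) + ((21/25)t^2 + (42/25)t − 63/25)
  −40t^3 − 128t^2 + 24t + 144 = (−(1000/21)t − 400/7)((21/25)t^2 + (42/25)t − 63/25) + (0)
Last nonzero remainder: (21/25)t^2 + (42/25)t − 63/25. Dividing through by 21/25 gives the monic gcd t^2 + 2t − 3.

t^2 + 2t − 3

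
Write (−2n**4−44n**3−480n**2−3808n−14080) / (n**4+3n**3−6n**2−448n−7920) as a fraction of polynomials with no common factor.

(−2n**2−36n−160)/(n**2−n−90)

Apply the Euclidean algorithm:
  −2n**4−44n**3−480n**2−3808n−14080 = (−2)(n**4+3n**3−6n**2−448n−7920) + (−38n**3−492n**2−4704n−29920)
  n**4+3n**3−6n**2−448n−7920 = (−(1/38)n+189/722)(−38n**3−492n**2−4704n−29920) + (−(360/361)n**2−(1440/361)n−31680/361)
  −38n**3−492n**2−4704n−29920 = ((6859/180)n+6137/18)(−(360/361)n**2−(1440/361)n−31680/361) + (0)
Last nonzero remainder: −(360/361)n**2−(1440/361)n−31680/361. Dividing through by −360/361 gives the monic gcd n**2+4n+88.
Cancel n**2+4n+88 from numerator and denominator to get the reduced form.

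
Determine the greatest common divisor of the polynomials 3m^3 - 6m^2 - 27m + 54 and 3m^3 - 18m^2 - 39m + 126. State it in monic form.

m^2 + m - 6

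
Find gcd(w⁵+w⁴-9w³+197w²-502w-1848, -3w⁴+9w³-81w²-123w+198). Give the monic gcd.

Apply the Euclidean algorithm:
  w⁵+w⁴-9w³+197w²-502w-1848 = (-(1/3)w-4/3)(-3w⁴+9w³-81w²-123w+198) + (-24w³+48w²-600w-1584)
  -3w⁴+9w³-81w²-123w+198 = ((1/8)w-1/8)(-24w³+48w²-600w-1584) + (0)
Last nonzero remainder: -24w³+48w²-600w-1584. Dividing through by -24 gives the monic gcd w³-2w²+25w+66.

w³-2w²+25w+66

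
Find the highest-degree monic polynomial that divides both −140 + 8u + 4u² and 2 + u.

1

Apply the Euclidean algorithm:
  4u² + 8u − 140 = (4u)(u + 2) + (−140)
  u + 2 = (−(1/140)u − 1/70)(−140) + (0)
The last nonzero remainder is the constant −140, so the polynomials are coprime and gcd = 1.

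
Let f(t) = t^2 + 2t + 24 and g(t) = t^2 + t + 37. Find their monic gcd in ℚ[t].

1

Repeated division with remainder:
  t^2 + 2t + 24 = (t^2 + t + 37) + (t − 13)
  t^2 + t + 37 = (t + 14)(t − 13) + (219)
  t − 13 = ((1/219)t − 13/219)(219) + (0)
The last nonzero remainder is the constant 219, so the polynomials are coprime and gcd = 1.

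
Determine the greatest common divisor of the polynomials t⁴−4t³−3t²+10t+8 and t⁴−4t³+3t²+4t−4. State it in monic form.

t²−t−2

Apply the Euclidean algorithm:
  t⁴−4t³−3t²+10t+8 = (t⁴−4t³+3t²+4t−4) + (−6t²+6t+12)
  t⁴−4t³+3t²+4t−4 = (−(1/6)t²+(1/2)t−1/3)(−6t²+6t+12) + (0)
Last nonzero remainder: −6t²+6t+12. Dividing through by −6 gives the monic gcd t²−t−2.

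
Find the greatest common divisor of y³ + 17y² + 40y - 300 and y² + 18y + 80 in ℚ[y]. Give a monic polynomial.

y + 10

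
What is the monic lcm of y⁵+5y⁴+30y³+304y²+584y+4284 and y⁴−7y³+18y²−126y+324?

y⁷−4y⁶+3y⁵+124y⁴−1612y³+4500y²−28044y+77112

Apply the Euclidean algorithm:
  y⁵+5y⁴+30y³+304y²+584y+4284 = (y+12)(y⁴−7y³+18y²−126y+324) + (96y³+214y²+1772y+396)
  y⁴−7y³+18y²−126y+324 = ((1/96)y−443/4608)(96y³+214y²+1772y+396) + ((46345/2304)y²+(46345/1152)y+46345/128)
  96y³+214y²+1772y+396 = ((221184/46345)y+50688/46345)((46345/2304)y²+(46345/1152)y+46345/128) + (0)
Last nonzero remainder: (46345/2304)y²+(46345/1152)y+46345/128. Dividing through by 46345/2304 gives the monic gcd y²+2y+18.
Then lcm(f, g) = f·g / gcd(f, g); expanding and making the result monic gives the answer.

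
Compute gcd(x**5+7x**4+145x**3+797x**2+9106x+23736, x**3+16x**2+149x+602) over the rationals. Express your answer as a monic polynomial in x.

Euclidean algorithm in ℚ[x]:
  x**5+7x**4+145x**3+797x**2+9106x+23736 = (x**2-9x+140)(x**3+16x**2+149x+602) + (-704x**2-6336x-60544)
  x**3+16x**2+149x+602 = (-(1/704)x-7/704)(-704x**2-6336x-60544) + (0)
Last nonzero remainder: -704x**2-6336x-60544. Dividing through by -704 gives the monic gcd x**2+9x+86.

x**2+9x+86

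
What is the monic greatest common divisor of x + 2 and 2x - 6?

By polynomial division,
  x + 2 = (1/2)(2x - 6) + (5)
  2x - 6 = ((2/5)x - 6/5)(5) + (0)
The last nonzero remainder is the constant 5, so the polynomials are coprime and gcd = 1.

1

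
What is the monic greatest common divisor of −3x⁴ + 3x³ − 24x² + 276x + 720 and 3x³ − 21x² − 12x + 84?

x + 2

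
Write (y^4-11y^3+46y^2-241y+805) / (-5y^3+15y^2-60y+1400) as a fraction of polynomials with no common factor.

(-y^3+4y^2-18y+115)/(5y^2+20y+200)

Repeated division with remainder:
  y^4-11y^3+46y^2-241y+805 = (-(1/5)y+8/5)(-5y^3+15y^2-60y+1400) + (10y^2+135y-1435)
  -5y^3+15y^2-60y+1400 = (-(1/2)y+33/4)(10y^2+135y-1435) + (-(7565/4)y+52955/4)
  10y^2+135y-1435 = (-(8/1513)y-164/1513)(-(7565/4)y+52955/4) + (0)
Last nonzero remainder: -(7565/4)y+52955/4. Dividing through by -7565/4 gives the monic gcd y-7.
Cancel y-7 from numerator and denominator to get the reduced form.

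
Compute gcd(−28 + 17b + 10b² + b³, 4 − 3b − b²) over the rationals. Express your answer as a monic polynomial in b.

Repeated division with remainder:
  b³ + 10b² + 17b − 28 = (−b − 7)(−b² − 3b + 4) + (0)
Last nonzero remainder: −b² − 3b + 4. Dividing through by −1 gives the monic gcd b² + 3b − 4.

−4 + 3b + b²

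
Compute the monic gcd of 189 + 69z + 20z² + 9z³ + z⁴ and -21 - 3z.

Repeated division with remainder:
  z⁴ + 9z³ + 20z² + 69z + 189 = (-(1/3)z³ - (2/3)z² - 2z - 9)(-3z - 21) + (0)
Last nonzero remainder: -3z - 21. Dividing through by -3 gives the monic gcd z + 7.

7 + z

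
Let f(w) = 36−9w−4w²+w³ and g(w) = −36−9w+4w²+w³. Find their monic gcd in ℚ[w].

−9+w²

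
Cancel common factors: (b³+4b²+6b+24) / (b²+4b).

(b²+6)/(b)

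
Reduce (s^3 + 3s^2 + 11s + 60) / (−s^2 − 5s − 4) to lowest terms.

(−s^2 + s − 15)/(s + 1)

Apply the Euclidean algorithm:
  s^3 + 3s^2 + 11s + 60 = (−s + 2)(−s^2 − 5s − 4) + (17s + 68)
  −s^2 − 5s − 4 = (−(1/17)s − 1/17)(17s + 68) + (0)
Last nonzero remainder: 17s + 68. Dividing through by 17 gives the monic gcd s + 4.
Cancel s + 4 from numerator and denominator to get the reduced form.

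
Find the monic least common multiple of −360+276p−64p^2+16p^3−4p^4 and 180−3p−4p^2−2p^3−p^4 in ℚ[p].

360−186p−5p^2+p^5

Euclidean algorithm in ℚ[p]:
  −4p^4+16p^3−64p^2+276p−360 = (4)(−p^4−2p^3−4p^2−3p+180) + (24p^3−48p^2+288p−1080)
  −p^4−2p^3−4p^2−3p+180 = (−(1/24)p−1/6)(24p^3−48p^2+288p−1080) + (0)
Last nonzero remainder: 24p^3−48p^2+288p−1080. Dividing through by 24 gives the monic gcd p^3−2p^2+12p−45.
Then lcm(f, g) = f·g / gcd(f, g); expanding and making the result monic gives the answer.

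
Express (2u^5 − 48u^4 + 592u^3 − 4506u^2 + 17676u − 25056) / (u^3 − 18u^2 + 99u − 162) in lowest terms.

(2u^3 − 30u^2 + 286u − 1392)/(u − 9)

By polynomial division,
  2u^5 − 48u^4 + 592u^3 − 4506u^2 + 17676u − 25056 = (2u^2 − 12u + 178)(u^3 − 18u^2 + 99u − 162) + (210u^2 − 1890u + 3780)
  u^3 − 18u^2 + 99u − 162 = ((1/210)u − 3/70)(210u^2 − 1890u + 3780) + (0)
Last nonzero remainder: 210u^2 − 1890u + 3780. Dividing through by 210 gives the monic gcd u^2 − 9u + 18.
Cancel u^2 − 9u + 18 from numerator and denominator to get the reduced form.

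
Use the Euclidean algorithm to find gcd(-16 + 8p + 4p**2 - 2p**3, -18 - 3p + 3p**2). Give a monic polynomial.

2 + p

Euclidean algorithm in ℚ[p]:
  -2p**3 + 4p**2 + 8p - 16 = (-(2/3)p + 2/3)(3p**2 - 3p - 18) + (-2p - 4)
  3p**2 - 3p - 18 = (-(3/2)p + 9/2)(-2p - 4) + (0)
Last nonzero remainder: -2p - 4. Dividing through by -2 gives the monic gcd p + 2.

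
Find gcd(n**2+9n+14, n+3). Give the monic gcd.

Euclidean algorithm in ℚ[n]:
  n**2+9n+14 = (n+6)(n+3) + (-4)
  n+3 = (-(1/4)n-3/4)(-4) + (0)
The last nonzero remainder is the constant -4, so the polynomials are coprime and gcd = 1.

1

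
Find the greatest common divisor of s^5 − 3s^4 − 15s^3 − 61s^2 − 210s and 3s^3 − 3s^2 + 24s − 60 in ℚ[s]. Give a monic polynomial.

Euclidean algorithm in ℚ[s]:
  s^5 − 3s^4 − 15s^3 − 61s^2 − 210s = ((1/3)s^2 − (2/3)s − 25/3)(3s^3 − 3s^2 + 24s − 60) + (−50s^2 − 50s − 500)
  3s^3 − 3s^2 + 24s − 60 = (−(3/50)s + 3/25)(−50s^2 − 50s − 500) + (0)
Last nonzero remainder: −50s^2 − 50s − 500. Dividing through by −50 gives the monic gcd s^2 + s + 10.

s^2 + s + 10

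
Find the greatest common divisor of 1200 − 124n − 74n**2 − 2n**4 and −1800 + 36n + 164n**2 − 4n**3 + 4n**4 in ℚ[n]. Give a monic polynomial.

−150 + 53n − 4n**2 + n**3

By polynomial division,
  −2n**4 − 74n**2 − 124n + 1200 = (−1/2)(4n**4 − 4n**3 + 164n**2 + 36n − 1800) + (−2n**3 + 8n**2 − 106n + 300)
  4n**4 − 4n**3 + 164n**2 + 36n − 1800 = (−2n − 6)(−2n**3 + 8n**2 − 106n + 300) + (0)
Last nonzero remainder: −2n**3 + 8n**2 − 106n + 300. Dividing through by −2 gives the monic gcd n**3 − 4n**2 + 53n − 150.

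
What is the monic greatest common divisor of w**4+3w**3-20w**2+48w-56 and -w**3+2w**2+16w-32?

Euclidean algorithm in ℚ[w]:
  w**4+3w**3-20w**2+48w-56 = (-w-5)(-w**3+2w**2+16w-32) + (6w**2+96w-216)
  -w**3+2w**2+16w-32 = (-(1/6)w+3)(6w**2+96w-216) + (-308w+616)
  6w**2+96w-216 = (-(3/154)w-27/77)(-308w+616) + (0)
Last nonzero remainder: -308w+616. Dividing through by -308 gives the monic gcd w-2.

w-2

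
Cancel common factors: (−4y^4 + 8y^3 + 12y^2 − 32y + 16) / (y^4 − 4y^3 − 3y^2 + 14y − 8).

(−4y + 8)/(y − 4)

Repeated division with remainder:
  −4y^4 + 8y^3 + 12y^2 − 32y + 16 = (−4)(y^4 − 4y^3 − 3y^2 + 14y − 8) + (−8y^3 + 24y − 16)
  y^4 − 4y^3 − 3y^2 + 14y − 8 = (−(1/8)y + 1/2)(−8y^3 + 24y − 16) + (0)
Last nonzero remainder: −8y^3 + 24y − 16. Dividing through by −8 gives the monic gcd y^3 − 3y + 2.
Cancel y^3 − 3y + 2 from numerator and denominator to get the reduced form.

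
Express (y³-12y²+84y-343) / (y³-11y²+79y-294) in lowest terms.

Repeated division with remainder:
  y³-12y²+84y-343 = (y³-11y²+79y-294) + (-y²+5y-49)
  y³-11y²+79y-294 = (-y+6)(-y²+5y-49) + (0)
Last nonzero remainder: -y²+5y-49. Dividing through by -1 gives the monic gcd y²-5y+49.
Cancel y²-5y+49 from numerator and denominator to get the reduced form.

(y-7)/(y-6)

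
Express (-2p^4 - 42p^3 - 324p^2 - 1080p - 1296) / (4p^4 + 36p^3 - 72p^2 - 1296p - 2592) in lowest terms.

(-p - 6)/(2p - 12)

Repeated division with remainder:
  -2p^4 - 42p^3 - 324p^2 - 1080p - 1296 = (-1/2)(4p^4 + 36p^3 - 72p^2 - 1296p - 2592) + (-24p^3 - 360p^2 - 1728p - 2592)
  4p^4 + 36p^3 - 72p^2 - 1296p - 2592 = (-(1/6)p + 1)(-24p^3 - 360p^2 - 1728p - 2592) + (0)
Last nonzero remainder: -24p^3 - 360p^2 - 1728p - 2592. Dividing through by -24 gives the monic gcd p^3 + 15p^2 + 72p + 108.
Cancel p^3 + 15p^2 + 72p + 108 from numerator and denominator to get the reduced form.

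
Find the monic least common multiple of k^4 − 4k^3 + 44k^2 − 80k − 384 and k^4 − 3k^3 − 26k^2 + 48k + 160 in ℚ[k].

Apply the Euclidean algorithm:
  k^4 − 4k^3 + 44k^2 − 80k − 384 = (k^4 − 3k^3 − 26k^2 + 48k + 160) + (−k^3 + 70k^2 − 128k − 544)
  k^4 − 3k^3 − 26k^2 + 48k + 160 = (−k − 67)(−k^3 + 70k^2 − 128k − 544) + (4536k^2 − 9072k − 36288)
  −k^3 + 70k^2 − 128k − 544 = (−(1/4536)k + 17/1134)(4536k^2 − 9072k − 36288) + (0)
Last nonzero remainder: 4536k^2 − 9072k − 36288. Dividing through by 4536 gives the monic gcd k^2 − 2k − 8.
Then lcm(f, g) = f·g / gcd(f, g); expanding and making the result monic gives the answer.

k^6 − 5k^5 + 28k^4 − 44k^3 − 1184k^2 + 1984k + 7680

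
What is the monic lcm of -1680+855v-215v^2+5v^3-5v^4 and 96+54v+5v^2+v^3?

Euclidean algorithm in ℚ[v]:
  -5v^4+5v^3-215v^2+855v-1680 = (-5v+30)(v^3+5v^2+54v+96) + (-95v^2-285v-4560)
  v^3+5v^2+54v+96 = (-(1/95)v-2/95)(-95v^2-285v-4560) + (0)
Last nonzero remainder: -95v^2-285v-4560. Dividing through by -95 gives the monic gcd v^2+3v+48.
Then lcm(f, g) = f·g / gcd(f, g); expanding and making the result monic gives the answer.

672-6v-85v^2+41v^3+v^4+v^5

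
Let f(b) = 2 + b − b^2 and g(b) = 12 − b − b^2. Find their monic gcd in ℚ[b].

Apply the Euclidean algorithm:
  −b^2 + b + 2 = (−b^2 − b + 12) + (2b − 10)
  −b^2 − b + 12 = (−(1/2)b − 3)(2b − 10) + (−18)
  2b − 10 = (−(1/9)b + 5/9)(−18) + (0)
The last nonzero remainder is the constant −18, so the polynomials are coprime and gcd = 1.

1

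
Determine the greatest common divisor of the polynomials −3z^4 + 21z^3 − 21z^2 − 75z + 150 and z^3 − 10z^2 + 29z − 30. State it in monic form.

Repeated division with remainder:
  −3z^4 + 21z^3 − 21z^2 − 75z + 150 = (−3z − 9)(z^3 − 10z^2 + 29z − 30) + (−24z^2 + 96z − 120)
  z^3 − 10z^2 + 29z − 30 = (−(1/24)z + 1/4)(−24z^2 + 96z − 120) + (0)
Last nonzero remainder: −24z^2 + 96z − 120. Dividing through by −24 gives the monic gcd z^2 − 4z + 5.

z^2 − 4z + 5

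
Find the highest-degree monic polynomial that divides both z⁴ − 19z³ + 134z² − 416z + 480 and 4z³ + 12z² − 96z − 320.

Euclidean algorithm in ℚ[z]:
  z⁴ − 19z³ + 134z² − 416z + 480 = ((1/4)z − 11/2)(4z³ + 12z² − 96z − 320) + (224z² − 864z − 1280)
  4z³ + 12z² − 96z − 320 = ((1/56)z + 6/49)(224z² − 864z − 1280) + ((1600/49)z − 8000/49)
  224z² − 864z − 1280 = ((343/50)z + 196/25)((1600/49)z − 8000/49) + (0)
Last nonzero remainder: (1600/49)z − 8000/49. Dividing through by 1600/49 gives the monic gcd z − 5.

z − 5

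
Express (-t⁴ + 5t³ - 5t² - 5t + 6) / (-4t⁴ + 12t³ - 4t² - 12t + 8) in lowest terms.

(t - 3)/(4t - 4)

By polynomial division,
  -t⁴ + 5t³ - 5t² - 5t + 6 = (1/4)(-4t⁴ + 12t³ - 4t² - 12t + 8) + (2t³ - 4t² - 2t + 4)
  -4t⁴ + 12t³ - 4t² - 12t + 8 = (-2t + 2)(2t³ - 4t² - 2t + 4) + (0)
Last nonzero remainder: 2t³ - 4t² - 2t + 4. Dividing through by 2 gives the monic gcd t³ - 2t² - t + 2.
Cancel t³ - 2t² - t + 2 from numerator and denominator to get the reduced form.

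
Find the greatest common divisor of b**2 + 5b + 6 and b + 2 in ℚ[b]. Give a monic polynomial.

b + 2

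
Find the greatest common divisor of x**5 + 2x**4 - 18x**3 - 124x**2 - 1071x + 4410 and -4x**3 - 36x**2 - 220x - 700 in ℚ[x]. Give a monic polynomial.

Euclidean algorithm in ℚ[x]:
  x**5 + 2x**4 - 18x**3 - 124x**2 - 1071x + 4410 = (-(1/4)x**2 + (7/4)x + 5/2)(-4x**3 - 36x**2 - 220x - 700) + (176x**2 + 704x + 6160)
  -4x**3 - 36x**2 - 220x - 700 = (-(1/44)x - 5/44)(176x**2 + 704x + 6160) + (0)
Last nonzero remainder: 176x**2 + 704x + 6160. Dividing through by 176 gives the monic gcd x**2 + 4x + 35.

x**2 + 4x + 35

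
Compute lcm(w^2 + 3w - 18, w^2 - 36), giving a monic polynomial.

Apply the Euclidean algorithm:
  w^2 + 3w - 18 = (w^2 - 36) + (3w + 18)
  w^2 - 36 = ((1/3)w - 2)(3w + 18) + (0)
Last nonzero remainder: 3w + 18. Dividing through by 3 gives the monic gcd w + 6.
Then lcm(f, g) = f·g / gcd(f, g); expanding and making the result monic gives the answer.

w^3 - 3w^2 - 36w + 108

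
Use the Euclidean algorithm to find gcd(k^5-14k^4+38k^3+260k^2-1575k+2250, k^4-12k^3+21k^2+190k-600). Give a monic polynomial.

By polynomial division,
  k^5-14k^4+38k^3+260k^2-1575k+2250 = (k-2)(k^4-12k^3+21k^2+190k-600) + (-7k^3+112k^2-595k+1050)
  k^4-12k^3+21k^2+190k-600 = (-(1/7)k-4/7)(-7k^3+112k^2-595k+1050) + (0)
Last nonzero remainder: -7k^3+112k^2-595k+1050. Dividing through by -7 gives the monic gcd k^3-16k^2+85k-150.

k^3-16k^2+85k-150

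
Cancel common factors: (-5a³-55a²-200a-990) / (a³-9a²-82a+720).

(-5a²-10a-110)/(a²-18a+80)

By polynomial division,
  -5a³-55a²-200a-990 = (-5)(a³-9a²-82a+720) + (-100a²-610a+2610)
  a³-9a²-82a+720 = (-(1/100)a+151/1000)(-100a²-610a+2610) + ((3621/100)a+32589/100)
  -100a²-610a+2610 = (-(10000/3621)a+29000/3621)((3621/100)a+32589/100) + (0)
Last nonzero remainder: (3621/100)a+32589/100. Dividing through by 3621/100 gives the monic gcd a+9.
Cancel a+9 from numerator and denominator to get the reduced form.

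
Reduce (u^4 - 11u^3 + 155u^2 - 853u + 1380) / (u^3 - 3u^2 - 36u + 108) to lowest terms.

Euclidean algorithm in ℚ[u]:
  u^4 - 11u^3 + 155u^2 - 853u + 1380 = (u - 8)(u^3 - 3u^2 - 36u + 108) + (167u^2 - 1249u + 2244)
  u^3 - 3u^2 - 36u + 108 = ((1/167)u + 748/27889)(167u^2 - 1249u + 2244) + (-(444500/27889)u + 1333500/27889)
  167u^2 - 1249u + 2244 = (-(4657463/444500)u + 5215243/111125)(-(444500/27889)u + 1333500/27889) + (0)
Last nonzero remainder: -(444500/27889)u + 1333500/27889. Dividing through by -444500/27889 gives the monic gcd u - 3.
Cancel u - 3 from numerator and denominator to get the reduced form.

(u^3 - 8u^2 + 131u - 460)/(u^2 - 36)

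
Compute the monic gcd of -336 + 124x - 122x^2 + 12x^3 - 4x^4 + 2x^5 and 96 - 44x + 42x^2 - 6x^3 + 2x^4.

Repeated division with remainder:
  2x^5 - 4x^4 + 12x^3 - 122x^2 + 124x - 336 = (x + 1)(2x^4 - 6x^3 + 42x^2 - 44x + 96) + (-24x^3 - 120x^2 + 72x - 432)
  2x^4 - 6x^3 + 42x^2 - 44x + 96 = (-(1/12)x + 2/3)(-24x^3 - 120x^2 + 72x - 432) + (128x^2 - 128x + 384)
  -24x^3 - 120x^2 + 72x - 432 = (-(3/16)x - 9/8)(128x^2 - 128x + 384) + (0)
Last nonzero remainder: 128x^2 - 128x + 384. Dividing through by 128 gives the monic gcd x^2 - x + 3.

3 - x + x^2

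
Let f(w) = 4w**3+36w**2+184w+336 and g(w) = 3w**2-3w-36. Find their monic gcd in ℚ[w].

Repeated division with remainder:
  4w**3+36w**2+184w+336 = ((4/3)w+40/3)(3w**2-3w-36) + (272w+816)
  3w**2-3w-36 = ((3/272)w-3/68)(272w+816) + (0)
Last nonzero remainder: 272w+816. Dividing through by 272 gives the monic gcd w+3.

w+3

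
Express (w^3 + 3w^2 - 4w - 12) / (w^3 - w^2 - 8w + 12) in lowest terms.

By polynomial division,
  w^3 + 3w^2 - 4w - 12 = (w^3 - w^2 - 8w + 12) + (4w^2 + 4w - 24)
  w^3 - w^2 - 8w + 12 = ((1/4)w - 1/2)(4w^2 + 4w - 24) + (0)
Last nonzero remainder: 4w^2 + 4w - 24. Dividing through by 4 gives the monic gcd w^2 + w - 6.
Cancel w^2 + w - 6 from numerator and denominator to get the reduced form.

(w + 2)/(w - 2)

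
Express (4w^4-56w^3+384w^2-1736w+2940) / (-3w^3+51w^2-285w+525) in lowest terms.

Repeated division with remainder:
  4w^4-56w^3+384w^2-1736w+2940 = (-(4/3)w-4)(-3w^3+51w^2-285w+525) + (208w^2-2176w+5040)
  -3w^3+51w^2-285w+525 = (-(3/208)w+255/2704)(208w^2-2176w+5040) + (-(1200/169)w+8400/169)
  208w^2-2176w+5040 = (-(2197/75)w+507/5)(-(1200/169)w+8400/169) + (0)
Last nonzero remainder: -(1200/169)w+8400/169. Dividing through by -1200/169 gives the monic gcd w-7.
Cancel w-7 from numerator and denominator to get the reduced form.

(-4w^3+28w^2-188w+420)/(3w^2-30w+75)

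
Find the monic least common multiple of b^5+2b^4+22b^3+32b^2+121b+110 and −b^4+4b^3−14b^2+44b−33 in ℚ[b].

Repeated division with remainder:
  b^5+2b^4+22b^3+32b^2+121b+110 = (−b−6)(−b^4+4b^3−14b^2+44b−33) + (32b^3−8b^2+352b−88)
  −b^4+4b^3−14b^2+44b−33 = (−(1/32)b+15/128)(32b^3−8b^2+352b−88) + (−(33/16)b^2−363/16)
  32b^3−8b^2+352b−88 = (−(512/33)b+128/33)(−(33/16)b^2−363/16) + (0)
Last nonzero remainder: −(33/16)b^2−363/16. Dividing through by −33/16 gives the monic gcd b^2+11.
Then lcm(f, g) = f·g / gcd(f, g); expanding and making the result monic gives the answer.

b^7−2b^6+17b^5−50b^4+59b^3−278b^2−77b+330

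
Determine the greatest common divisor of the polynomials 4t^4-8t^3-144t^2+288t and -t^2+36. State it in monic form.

Apply the Euclidean algorithm:
  4t^4-8t^3-144t^2+288t = (-4t^2+8t)(-t^2+36) + (0)
Last nonzero remainder: -t^2+36. Dividing through by -1 gives the monic gcd t^2-36.

t^2-36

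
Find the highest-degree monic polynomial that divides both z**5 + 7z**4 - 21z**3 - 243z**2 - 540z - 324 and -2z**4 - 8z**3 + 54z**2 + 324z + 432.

z**3 - 27z - 54

Repeated division with remainder:
  z**5 + 7z**4 - 21z**3 - 243z**2 - 540z - 324 = (-(1/2)z - 3/2)(-2z**4 - 8z**3 + 54z**2 + 324z + 432) + (-6z**3 + 162z + 324)
  -2z**4 - 8z**3 + 54z**2 + 324z + 432 = ((1/3)z + 4/3)(-6z**3 + 162z + 324) + (0)
Last nonzero remainder: -6z**3 + 162z + 324. Dividing through by -6 gives the monic gcd z**3 - 27z - 54.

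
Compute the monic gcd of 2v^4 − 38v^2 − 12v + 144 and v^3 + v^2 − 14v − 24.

v^2 − v − 12

Repeated division with remainder:
  2v^4 − 38v^2 − 12v + 144 = (2v − 2)(v^3 + v^2 − 14v − 24) + (−8v^2 + 8v + 96)
  v^3 + v^2 − 14v − 24 = (−(1/8)v − 1/4)(−8v^2 + 8v + 96) + (0)
Last nonzero remainder: −8v^2 + 8v + 96. Dividing through by −8 gives the monic gcd v^2 − v − 12.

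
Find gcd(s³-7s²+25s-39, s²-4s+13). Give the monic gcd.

s²-4s+13

Repeated division with remainder:
  s³-7s²+25s-39 = (s-3)(s²-4s+13) + (0)
The last nonzero remainder s²-4s+13 is already monic.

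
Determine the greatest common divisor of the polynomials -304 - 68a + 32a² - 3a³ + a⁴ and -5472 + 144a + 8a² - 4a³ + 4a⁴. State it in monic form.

38 - a + a²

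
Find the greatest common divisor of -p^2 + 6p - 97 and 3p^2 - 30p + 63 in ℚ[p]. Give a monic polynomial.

Apply the Euclidean algorithm:
  -p^2 + 6p - 97 = (-1/3)(3p^2 - 30p + 63) + (-4p - 76)
  3p^2 - 30p + 63 = (-(3/4)p + 87/4)(-4p - 76) + (1716)
  -4p - 76 = (-(1/429)p - 19/429)(1716) + (0)
The last nonzero remainder is the constant 1716, so the polynomials are coprime and gcd = 1.

1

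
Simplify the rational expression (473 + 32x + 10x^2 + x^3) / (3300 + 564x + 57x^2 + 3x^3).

(43 - x + x^2)/(300 + 24x + 3x^2)

Apply the Euclidean algorithm:
  x^3 + 10x^2 + 32x + 473 = (1/3)(3x^3 + 57x^2 + 564x + 3300) + (-9x^2 - 156x - 627)
  3x^3 + 57x^2 + 564x + 3300 = (-(1/3)x - 5/9)(-9x^2 - 156x - 627) + ((805/3)x + 8855/3)
  -9x^2 - 156x - 627 = (-(27/805)x - 171/805)((805/3)x + 8855/3) + (0)
Last nonzero remainder: (805/3)x + 8855/3. Dividing through by 805/3 gives the monic gcd x + 11.
Cancel x + 11 from numerator and denominator to get the reduced form.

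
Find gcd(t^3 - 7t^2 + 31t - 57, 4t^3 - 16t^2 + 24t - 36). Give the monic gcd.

t - 3

Euclidean algorithm in ℚ[t]:
  t^3 - 7t^2 + 31t - 57 = (1/4)(4t^3 - 16t^2 + 24t - 36) + (-3t^2 + 25t - 48)
  4t^3 - 16t^2 + 24t - 36 = (-(4/3)t - 52/9)(-3t^2 + 25t - 48) + ((940/9)t - 940/3)
  -3t^2 + 25t - 48 = (-(27/940)t + 36/235)((940/9)t - 940/3) + (0)
Last nonzero remainder: (940/9)t - 940/3. Dividing through by 940/9 gives the monic gcd t - 3.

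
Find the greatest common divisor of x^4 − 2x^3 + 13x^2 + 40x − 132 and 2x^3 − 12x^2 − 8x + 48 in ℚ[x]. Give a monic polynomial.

x − 2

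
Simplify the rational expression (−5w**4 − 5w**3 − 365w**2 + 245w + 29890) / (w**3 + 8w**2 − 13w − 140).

(−5w**3 + 30w**2 − 575w + 4270)/(w**2 + w − 20)

Repeated division with remainder:
  −5w**4 − 5w**3 − 365w**2 + 245w + 29890 = (−5w + 35)(w**3 + 8w**2 − 13w − 140) + (−710w**2 + 34790)
  w**3 + 8w**2 − 13w − 140 = (−(1/710)w − 4/355)(−710w**2 + 34790) + (36w + 252)
  −710w**2 + 34790 = (−(355/18)w + 2485/18)(36w + 252) + (0)
Last nonzero remainder: 36w + 252. Dividing through by 36 gives the monic gcd w + 7.
Cancel w + 7 from numerator and denominator to get the reduced form.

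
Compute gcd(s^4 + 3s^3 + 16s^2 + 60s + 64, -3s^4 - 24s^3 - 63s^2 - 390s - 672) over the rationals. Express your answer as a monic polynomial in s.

s^3 + s^2 + 14s + 32

Euclidean algorithm in ℚ[s]:
  s^4 + 3s^3 + 16s^2 + 60s + 64 = (-1/3)(-3s^4 - 24s^3 - 63s^2 - 390s - 672) + (-5s^3 - 5s^2 - 70s - 160)
  -3s^4 - 24s^3 - 63s^2 - 390s - 672 = ((3/5)s + 21/5)(-5s^3 - 5s^2 - 70s - 160) + (0)
Last nonzero remainder: -5s^3 - 5s^2 - 70s - 160. Dividing through by -5 gives the monic gcd s^3 + s^2 + 14s + 32.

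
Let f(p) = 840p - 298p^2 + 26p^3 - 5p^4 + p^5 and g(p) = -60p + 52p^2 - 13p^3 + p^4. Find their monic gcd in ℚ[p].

-5p + p^2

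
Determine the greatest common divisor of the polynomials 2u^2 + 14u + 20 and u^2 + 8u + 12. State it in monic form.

u + 2

Apply the Euclidean algorithm:
  2u^2 + 14u + 20 = (2)(u^2 + 8u + 12) + (-2u - 4)
  u^2 + 8u + 12 = (-(1/2)u - 3)(-2u - 4) + (0)
Last nonzero remainder: -2u - 4. Dividing through by -2 gives the monic gcd u + 2.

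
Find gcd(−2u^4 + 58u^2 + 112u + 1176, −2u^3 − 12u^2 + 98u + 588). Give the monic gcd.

u^2 − u − 42

Euclidean algorithm in ℚ[u]:
  −2u^4 + 58u^2 + 112u + 1176 = (u − 6)(−2u^3 − 12u^2 + 98u + 588) + (−112u^2 + 112u + 4704)
  −2u^3 − 12u^2 + 98u + 588 = ((1/56)u + 1/8)(−112u^2 + 112u + 4704) + (0)
Last nonzero remainder: −112u^2 + 112u + 4704. Dividing through by −112 gives the monic gcd u^2 − u − 42.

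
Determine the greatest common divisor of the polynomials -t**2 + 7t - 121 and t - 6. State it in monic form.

1

Repeated division with remainder:
  -t**2 + 7t - 121 = (-t + 1)(t - 6) + (-115)
  t - 6 = (-(1/115)t + 6/115)(-115) + (0)
The last nonzero remainder is the constant -115, so the polynomials are coprime and gcd = 1.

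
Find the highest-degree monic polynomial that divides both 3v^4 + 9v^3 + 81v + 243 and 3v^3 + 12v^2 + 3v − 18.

Euclidean algorithm in ℚ[v]:
  3v^4 + 9v^3 + 81v + 243 = (v − 1)(3v^3 + 12v^2 + 3v − 18) + (9v^2 + 102v + 225)
  3v^3 + 12v^2 + 3v − 18 = ((1/3)v − 22/9)(9v^2 + 102v + 225) + ((532/3)v + 532)
  9v^2 + 102v + 225 = ((27/532)v + 225/532)((532/3)v + 532) + (0)
Last nonzero remainder: (532/3)v + 532. Dividing through by 532/3 gives the monic gcd v + 3.

v + 3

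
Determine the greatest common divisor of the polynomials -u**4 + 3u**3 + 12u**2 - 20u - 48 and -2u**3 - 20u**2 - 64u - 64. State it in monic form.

u + 2

By polynomial division,
  -u**4 + 3u**3 + 12u**2 - 20u - 48 = ((1/2)u - 13/2)(-2u**3 - 20u**2 - 64u - 64) + (-86u**2 - 404u - 464)
  -2u**3 - 20u**2 - 64u - 64 = ((1/43)u + 228/1849)(-86u**2 - 404u - 464) + (-(6272/1849)u - 12544/1849)
  -86u**2 - 404u - 464 = ((79507/3136)u + 53621/784)(-(6272/1849)u - 12544/1849) + (0)
Last nonzero remainder: -(6272/1849)u - 12544/1849. Dividing through by -6272/1849 gives the monic gcd u + 2.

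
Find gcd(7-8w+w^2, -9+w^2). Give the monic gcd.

By polynomial division,
  w^2-8w+7 = (w^2-9) + (-8w+16)
  w^2-9 = (-(1/8)w-1/4)(-8w+16) + (-5)
  -8w+16 = ((8/5)w-16/5)(-5) + (0)
The last nonzero remainder is the constant -5, so the polynomials are coprime and gcd = 1.

1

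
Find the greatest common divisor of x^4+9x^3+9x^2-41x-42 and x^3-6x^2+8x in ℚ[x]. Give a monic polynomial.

x-2

Apply the Euclidean algorithm:
  x^4+9x^3+9x^2-41x-42 = (x+15)(x^3-6x^2+8x) + (91x^2-161x-42)
  x^3-6x^2+8x = ((1/91)x-55/1183)(91x^2-161x-42) + ((165/169)x-330/169)
  91x^2-161x-42 = ((15379/165)x+1183/55)((165/169)x-330/169) + (0)
Last nonzero remainder: (165/169)x-330/169. Dividing through by 165/169 gives the monic gcd x-2.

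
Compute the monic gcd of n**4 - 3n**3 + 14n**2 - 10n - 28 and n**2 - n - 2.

n**2 - n - 2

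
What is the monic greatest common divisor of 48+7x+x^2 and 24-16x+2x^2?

1

By polynomial division,
  x^2+7x+48 = (1/2)(2x^2-16x+24) + (15x+36)
  2x^2-16x+24 = ((2/15)x-104/75)(15x+36) + (1848/25)
  15x+36 = ((125/616)x+75/154)(1848/25) + (0)
The last nonzero remainder is the constant 1848/25, so the polynomials are coprime and gcd = 1.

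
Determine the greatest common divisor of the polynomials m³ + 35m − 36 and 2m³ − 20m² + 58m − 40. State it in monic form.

m − 1

Repeated division with remainder:
  m³ + 35m − 36 = (1/2)(2m³ − 20m² + 58m − 40) + (10m² + 6m − 16)
  2m³ − 20m² + 58m − 40 = ((1/5)m − 53/25)(10m² + 6m − 16) + ((1848/25)m − 1848/25)
  10m² + 6m − 16 = ((125/924)m + 50/231)((1848/25)m − 1848/25) + (0)
Last nonzero remainder: (1848/25)m − 1848/25. Dividing through by 1848/25 gives the monic gcd m − 1.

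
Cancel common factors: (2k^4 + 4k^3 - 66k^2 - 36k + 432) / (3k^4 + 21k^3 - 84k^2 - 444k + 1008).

(2k^2 - 18)/(3k^2 + 15k - 42)

Repeated division with remainder:
  2k^4 + 4k^3 - 66k^2 - 36k + 432 = (2/3)(3k^4 + 21k^3 - 84k^2 - 444k + 1008) + (-10k^3 - 10k^2 + 260k - 240)
  3k^4 + 21k^3 - 84k^2 - 444k + 1008 = (-(3/10)k - 9/5)(-10k^3 - 10k^2 + 260k - 240) + (-24k^2 - 48k + 576)
  -10k^3 - 10k^2 + 260k - 240 = ((5/12)k - 5/12)(-24k^2 - 48k + 576) + (0)
Last nonzero remainder: -24k^2 - 48k + 576. Dividing through by -24 gives the monic gcd k^2 + 2k - 24.
Cancel k^2 + 2k - 24 from numerator and denominator to get the reduced form.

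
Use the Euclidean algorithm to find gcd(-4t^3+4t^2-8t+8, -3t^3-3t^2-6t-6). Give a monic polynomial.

t^2+2

Repeated division with remainder:
  -4t^3+4t^2-8t+8 = (4/3)(-3t^3-3t^2-6t-6) + (8t^2+16)
  -3t^3-3t^2-6t-6 = (-(3/8)t-3/8)(8t^2+16) + (0)
Last nonzero remainder: 8t^2+16. Dividing through by 8 gives the monic gcd t^2+2.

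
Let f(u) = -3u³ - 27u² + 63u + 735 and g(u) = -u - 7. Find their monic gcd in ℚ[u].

Repeated division with remainder:
  -3u³ - 27u² + 63u + 735 = (3u² + 6u - 105)(-u - 7) + (0)
Last nonzero remainder: -u - 7. Dividing through by -1 gives the monic gcd u + 7.

u + 7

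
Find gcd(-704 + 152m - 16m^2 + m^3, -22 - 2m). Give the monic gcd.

1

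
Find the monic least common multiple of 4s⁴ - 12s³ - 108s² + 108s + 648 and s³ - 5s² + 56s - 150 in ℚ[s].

s⁶ - 5s⁵ + 29s⁴ - 69s³ - 1242s² + 1026s + 8100

Euclidean algorithm in ℚ[s]:
  4s⁴ - 12s³ - 108s² + 108s + 648 = (4s + 8)(s³ - 5s² + 56s - 150) + (-292s² + 260s + 1848)
  s³ - 5s² + 56s - 150 = (-(1/292)s + 75/5329)(-292s² + 260s + 1848) + ((312650/5329)s - 937950/5329)
  -292s² + 260s + 1848 = (-(778034/156325)s - 1641332/156325)((312650/5329)s - 937950/5329) + (0)
Last nonzero remainder: (312650/5329)s - 937950/5329. Dividing through by 312650/5329 gives the monic gcd s - 3.
Then lcm(f, g) = f·g / gcd(f, g); expanding and making the result monic gives the answer.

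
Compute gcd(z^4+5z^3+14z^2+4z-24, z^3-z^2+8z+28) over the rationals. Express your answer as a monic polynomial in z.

z+2

Apply the Euclidean algorithm:
  z^4+5z^3+14z^2+4z-24 = (z+6)(z^3-z^2+8z+28) + (12z^2-72z-192)
  z^3-z^2+8z+28 = ((1/12)z+5/12)(12z^2-72z-192) + (54z+108)
  12z^2-72z-192 = ((2/9)z-16/9)(54z+108) + (0)
Last nonzero remainder: 54z+108. Dividing through by 54 gives the monic gcd z+2.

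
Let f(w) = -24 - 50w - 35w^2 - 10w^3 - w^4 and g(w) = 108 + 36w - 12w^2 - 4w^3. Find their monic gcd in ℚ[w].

3 + w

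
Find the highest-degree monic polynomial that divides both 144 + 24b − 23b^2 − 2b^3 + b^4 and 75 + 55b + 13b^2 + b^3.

3 + b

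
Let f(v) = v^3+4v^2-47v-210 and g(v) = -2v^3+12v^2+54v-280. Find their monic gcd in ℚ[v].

Apply the Euclidean algorithm:
  v^3+4v^2-47v-210 = (-1/2)(-2v^3+12v^2+54v-280) + (10v^2-20v-350)
  -2v^3+12v^2+54v-280 = (-(1/5)v+4/5)(10v^2-20v-350) + (0)
Last nonzero remainder: 10v^2-20v-350. Dividing through by 10 gives the monic gcd v^2-2v-35.

v^2-2v-35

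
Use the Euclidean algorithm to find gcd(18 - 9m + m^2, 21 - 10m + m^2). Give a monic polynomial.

-3 + m

Repeated division with remainder:
  m^2 - 9m + 18 = (m^2 - 10m + 21) + (m - 3)
  m^2 - 10m + 21 = (m - 7)(m - 3) + (0)
The last nonzero remainder m - 3 is already monic.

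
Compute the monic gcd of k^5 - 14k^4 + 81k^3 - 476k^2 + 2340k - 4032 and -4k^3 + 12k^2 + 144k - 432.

Repeated division with remainder:
  k^5 - 14k^4 + 81k^3 - 476k^2 + 2340k - 4032 = (-(1/4)k^2 + (11/4)k - 21)(-4k^3 + 12k^2 + 144k - 432) + (-728k^2 + 6552k - 13104)
  -4k^3 + 12k^2 + 144k - 432 = ((1/182)k + 3/91)(-728k^2 + 6552k - 13104) + (0)
Last nonzero remainder: -728k^2 + 6552k - 13104. Dividing through by -728 gives the monic gcd k^2 - 9k + 18.

k^2 - 9k + 18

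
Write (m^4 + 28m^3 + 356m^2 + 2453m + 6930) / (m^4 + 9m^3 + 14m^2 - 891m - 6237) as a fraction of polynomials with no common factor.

(m + 10)/(m - 9)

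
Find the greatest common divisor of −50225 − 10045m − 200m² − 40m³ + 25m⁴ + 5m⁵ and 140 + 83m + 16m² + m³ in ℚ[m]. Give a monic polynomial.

By polynomial division,
  5m⁵ + 25m⁴ − 40m³ − 200m² − 10045m − 50225 = (5m² − 55m + 425)(m³ + 16m² + 83m + 140) + (−3135m² − 37620m − 109725)
  m³ + 16m² + 83m + 140 = (−(1/3135)m − 4/3135)(−3135m² − 37620m − 109725) + (0)
Last nonzero remainder: −3135m² − 37620m − 109725. Dividing through by −3135 gives the monic gcd m² + 12m + 35.

35 + 12m + m²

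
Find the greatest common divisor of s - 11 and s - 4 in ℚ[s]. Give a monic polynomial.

1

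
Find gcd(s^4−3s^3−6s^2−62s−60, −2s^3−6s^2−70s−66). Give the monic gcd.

s+1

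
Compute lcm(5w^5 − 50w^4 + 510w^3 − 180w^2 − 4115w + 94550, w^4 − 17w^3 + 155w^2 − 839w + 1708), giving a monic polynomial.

By polynomial division,
  5w^5 − 50w^4 + 510w^3 − 180w^2 − 4115w + 94550 = (5w + 35)(w^4 − 17w^3 + 155w^2 − 839w + 1708) + (330w^3 − 1410w^2 + 16710w + 34770)
  w^4 − 17w^3 + 155w^2 − 839w + 1708 = ((1/330)w − 14/363)(330w^3 − 1410w^2 + 16710w + 34770) + ((6048/121)w^2 − (36288/121)w + 368928/121)
  330w^3 − 1410w^2 + 16710w + 34770 = ((6655/1008)w + 11495/1008)((6048/121)w^2 − (36288/121)w + 368928/121) + (0)
Last nonzero remainder: (6048/121)w^2 − (36288/121)w + 368928/121. Dividing through by 6048/121 gives the monic gcd w^2 − 6w + 61.
Then lcm(f, g) = f·g / gcd(f, g); expanding and making the result monic gives the answer.

w^7 − 21w^6 + 240w^5 − 1438w^4 + 2429w^3 + 26955w^2 − 231054w + 529480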